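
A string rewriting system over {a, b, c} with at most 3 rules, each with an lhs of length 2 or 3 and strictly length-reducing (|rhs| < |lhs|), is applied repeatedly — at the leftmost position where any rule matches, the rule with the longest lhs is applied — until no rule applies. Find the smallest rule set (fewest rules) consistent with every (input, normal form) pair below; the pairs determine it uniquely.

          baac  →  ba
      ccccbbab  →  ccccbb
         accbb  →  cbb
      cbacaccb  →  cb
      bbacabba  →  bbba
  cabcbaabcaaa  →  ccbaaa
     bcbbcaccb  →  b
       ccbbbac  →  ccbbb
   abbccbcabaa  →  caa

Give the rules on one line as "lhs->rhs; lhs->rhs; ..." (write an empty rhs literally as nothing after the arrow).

  | baac => ba
  | ccccbbab => ccccbb
  | accbb => cbb
  | cbacaccb => cbaccb => cbcb => cb

ab->; ac->; bc->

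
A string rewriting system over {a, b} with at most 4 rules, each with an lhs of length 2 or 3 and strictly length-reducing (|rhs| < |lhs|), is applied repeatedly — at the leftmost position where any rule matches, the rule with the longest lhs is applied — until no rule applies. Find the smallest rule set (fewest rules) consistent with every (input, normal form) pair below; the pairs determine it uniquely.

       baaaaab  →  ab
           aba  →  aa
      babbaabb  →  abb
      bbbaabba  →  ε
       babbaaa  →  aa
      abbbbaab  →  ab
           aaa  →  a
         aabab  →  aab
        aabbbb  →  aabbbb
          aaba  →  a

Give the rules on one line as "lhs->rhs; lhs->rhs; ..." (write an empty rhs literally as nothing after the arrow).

  | baaaaab => aaaaab => aaab => ab
  | aba => aa
  | babbaabb => bbaabb => abb
  | bbbaabba => babba => bba => ε

aaa->a; ba->a; bab->b; bba->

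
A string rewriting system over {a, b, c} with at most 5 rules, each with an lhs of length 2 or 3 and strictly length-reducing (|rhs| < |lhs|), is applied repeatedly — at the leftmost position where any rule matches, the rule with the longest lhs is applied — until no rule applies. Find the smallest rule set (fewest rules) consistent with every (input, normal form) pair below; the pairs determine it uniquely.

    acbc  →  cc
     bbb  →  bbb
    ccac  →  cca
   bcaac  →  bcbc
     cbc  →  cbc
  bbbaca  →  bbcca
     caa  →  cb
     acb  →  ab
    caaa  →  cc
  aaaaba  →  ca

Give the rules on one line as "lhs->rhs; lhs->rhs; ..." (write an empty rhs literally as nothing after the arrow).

  | acbc => abc => cc
  | bbb
  | ccac => cca
  | bcaac => bcbc

aa->b; abc->cc; ac->a; ba->c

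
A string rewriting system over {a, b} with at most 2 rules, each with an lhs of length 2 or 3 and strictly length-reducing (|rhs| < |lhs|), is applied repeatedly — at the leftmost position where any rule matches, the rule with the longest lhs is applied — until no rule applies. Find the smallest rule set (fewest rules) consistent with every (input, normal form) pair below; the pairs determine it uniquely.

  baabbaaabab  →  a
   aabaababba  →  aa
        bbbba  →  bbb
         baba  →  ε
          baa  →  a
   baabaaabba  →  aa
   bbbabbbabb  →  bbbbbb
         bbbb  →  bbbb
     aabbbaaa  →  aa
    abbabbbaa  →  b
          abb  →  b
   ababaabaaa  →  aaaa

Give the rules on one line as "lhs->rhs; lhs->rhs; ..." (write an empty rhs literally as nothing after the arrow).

ab->; ba->

  | baabbaaabab => abbaaabab => baaabab => aabab => aab => a
  | aabaababba => aaababba => aaabba => aaba => aa
  | bbbba => bbb
  | baba => ba => ε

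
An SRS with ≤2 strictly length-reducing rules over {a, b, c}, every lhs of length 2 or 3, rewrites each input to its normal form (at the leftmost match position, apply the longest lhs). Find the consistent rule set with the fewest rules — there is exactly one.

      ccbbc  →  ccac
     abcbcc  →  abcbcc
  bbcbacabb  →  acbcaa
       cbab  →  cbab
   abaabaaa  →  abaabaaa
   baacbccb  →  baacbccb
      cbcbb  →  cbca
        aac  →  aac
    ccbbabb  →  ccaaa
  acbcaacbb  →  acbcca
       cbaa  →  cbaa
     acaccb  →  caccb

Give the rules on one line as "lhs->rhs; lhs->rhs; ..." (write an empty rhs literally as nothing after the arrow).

  | ccbbc => ccac
  | abcbcc
  | bbcbacabb => acbacabb => acbcabb => acbcaa
  | cbab

aca->ca; bb->a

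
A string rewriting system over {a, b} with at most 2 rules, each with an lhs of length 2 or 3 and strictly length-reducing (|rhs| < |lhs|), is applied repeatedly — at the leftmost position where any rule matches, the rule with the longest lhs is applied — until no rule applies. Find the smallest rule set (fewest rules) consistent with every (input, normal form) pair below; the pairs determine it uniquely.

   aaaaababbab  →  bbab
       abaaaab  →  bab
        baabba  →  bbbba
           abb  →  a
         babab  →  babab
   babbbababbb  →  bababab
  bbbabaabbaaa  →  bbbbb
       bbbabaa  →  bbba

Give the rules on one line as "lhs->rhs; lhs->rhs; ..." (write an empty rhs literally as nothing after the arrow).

aa->b; abb->a

  | aaaaababbab => baaababbab => bbababbab => bbabaab => bbabbb => bbab
  | abaaaab => abbaab => aaab => bab
  | baabba => bbbba
  | abb => a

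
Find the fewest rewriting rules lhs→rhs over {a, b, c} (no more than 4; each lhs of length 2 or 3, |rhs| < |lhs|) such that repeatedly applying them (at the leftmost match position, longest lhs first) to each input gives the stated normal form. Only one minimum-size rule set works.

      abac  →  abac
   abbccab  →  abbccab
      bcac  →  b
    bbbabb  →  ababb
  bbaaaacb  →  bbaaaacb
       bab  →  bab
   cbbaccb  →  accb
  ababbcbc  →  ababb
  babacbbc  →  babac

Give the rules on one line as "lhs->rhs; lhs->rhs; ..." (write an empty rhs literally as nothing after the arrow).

bbb->ab; cac->; cbb->; cbc->

  | abac
  | abbccab
  | bcac => b
  | bbbabb => ababb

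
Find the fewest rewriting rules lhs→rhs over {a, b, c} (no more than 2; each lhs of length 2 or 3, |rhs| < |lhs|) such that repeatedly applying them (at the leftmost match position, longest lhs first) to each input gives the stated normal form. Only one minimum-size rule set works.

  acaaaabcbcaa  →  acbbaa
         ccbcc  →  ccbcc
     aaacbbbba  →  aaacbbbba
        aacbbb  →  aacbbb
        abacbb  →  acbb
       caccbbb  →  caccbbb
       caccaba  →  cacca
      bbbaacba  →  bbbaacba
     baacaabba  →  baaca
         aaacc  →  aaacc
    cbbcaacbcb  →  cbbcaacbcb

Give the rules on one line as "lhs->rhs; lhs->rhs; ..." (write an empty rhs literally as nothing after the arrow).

ab->; abc->bb

  | acaaaabcbcaa => acaaabbbcaa => acaabbcaa => acabcaa => acbbaa
  | ccbcc
  | aaacbbbba
  | aacbbb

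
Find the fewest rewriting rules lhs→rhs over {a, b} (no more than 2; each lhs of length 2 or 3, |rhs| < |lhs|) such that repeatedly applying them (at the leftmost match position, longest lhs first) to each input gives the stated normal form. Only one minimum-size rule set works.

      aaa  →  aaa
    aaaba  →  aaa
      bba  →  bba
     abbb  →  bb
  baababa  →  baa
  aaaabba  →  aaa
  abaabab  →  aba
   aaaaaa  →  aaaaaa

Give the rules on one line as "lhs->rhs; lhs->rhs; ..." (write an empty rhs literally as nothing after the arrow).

aab->a; abb->b

  | aaa
  | aaaba => aaa
  | bba
  | abbb => bb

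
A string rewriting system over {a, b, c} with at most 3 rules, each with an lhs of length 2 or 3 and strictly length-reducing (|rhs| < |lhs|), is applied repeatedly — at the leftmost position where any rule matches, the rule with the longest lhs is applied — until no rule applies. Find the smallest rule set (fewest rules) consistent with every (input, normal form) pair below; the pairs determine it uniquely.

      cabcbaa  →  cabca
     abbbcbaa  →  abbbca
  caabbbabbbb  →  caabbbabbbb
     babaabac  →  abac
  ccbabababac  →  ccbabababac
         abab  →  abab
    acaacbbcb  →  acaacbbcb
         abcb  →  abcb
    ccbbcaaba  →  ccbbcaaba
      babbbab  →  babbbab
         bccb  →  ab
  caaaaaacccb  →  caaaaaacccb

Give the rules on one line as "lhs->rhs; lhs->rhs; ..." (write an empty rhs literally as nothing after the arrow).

  | cabcbaa => cabca
  | abbbcbaa => abbbca
  | caabbbabbbb
  | babaabac => baabac => abac

baa->a; bcc->a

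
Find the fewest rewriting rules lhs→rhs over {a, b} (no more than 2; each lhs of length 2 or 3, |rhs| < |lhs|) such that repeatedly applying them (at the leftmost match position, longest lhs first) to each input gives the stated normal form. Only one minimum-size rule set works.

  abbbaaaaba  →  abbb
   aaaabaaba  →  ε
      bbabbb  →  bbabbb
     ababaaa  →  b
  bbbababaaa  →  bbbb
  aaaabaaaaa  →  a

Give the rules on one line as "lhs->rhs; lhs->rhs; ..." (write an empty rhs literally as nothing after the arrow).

aaa->; aba->

  | abbbaaaaba => abbbaba => abbb
  | aaaabaaba => abaaba => aba => ε
  | bbabbb
  | ababaaa => baaa => b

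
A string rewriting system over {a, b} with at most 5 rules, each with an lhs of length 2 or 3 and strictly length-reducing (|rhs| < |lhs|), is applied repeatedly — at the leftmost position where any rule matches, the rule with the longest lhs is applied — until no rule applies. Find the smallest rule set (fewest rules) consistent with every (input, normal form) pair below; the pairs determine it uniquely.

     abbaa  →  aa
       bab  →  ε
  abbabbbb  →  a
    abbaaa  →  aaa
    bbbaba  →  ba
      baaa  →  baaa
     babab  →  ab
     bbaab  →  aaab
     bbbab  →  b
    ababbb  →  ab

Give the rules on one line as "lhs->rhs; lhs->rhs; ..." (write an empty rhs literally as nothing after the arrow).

  | abbaa => aa
  | bab => ε
  | abbabbbb => abbbb => bb => a
  | abbaaa => aaa

aba->; abb->; bab->; bb->a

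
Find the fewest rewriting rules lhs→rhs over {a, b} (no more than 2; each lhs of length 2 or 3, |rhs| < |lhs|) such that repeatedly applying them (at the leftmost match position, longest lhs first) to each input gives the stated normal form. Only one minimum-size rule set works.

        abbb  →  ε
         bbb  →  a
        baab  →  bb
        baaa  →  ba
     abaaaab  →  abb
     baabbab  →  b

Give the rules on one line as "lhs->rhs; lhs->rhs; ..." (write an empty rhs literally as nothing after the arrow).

aa->; bbb->a

  | abbb => aa => ε
  | bbb => a
  | baab => bb
  | baaa => ba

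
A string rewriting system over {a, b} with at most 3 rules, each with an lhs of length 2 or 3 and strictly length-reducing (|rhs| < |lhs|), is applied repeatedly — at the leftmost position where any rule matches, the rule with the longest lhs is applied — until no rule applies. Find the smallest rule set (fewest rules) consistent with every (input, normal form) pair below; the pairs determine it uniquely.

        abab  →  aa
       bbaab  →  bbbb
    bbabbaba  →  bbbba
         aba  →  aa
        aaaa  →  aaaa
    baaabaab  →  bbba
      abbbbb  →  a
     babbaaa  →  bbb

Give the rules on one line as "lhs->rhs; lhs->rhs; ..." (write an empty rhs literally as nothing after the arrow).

ab->a; baa->bb

  | abab => aab => aa
  | bbaab => bbbb
  | bbabbaba => bbababa => bbaaba => bbbba
  | aba => aa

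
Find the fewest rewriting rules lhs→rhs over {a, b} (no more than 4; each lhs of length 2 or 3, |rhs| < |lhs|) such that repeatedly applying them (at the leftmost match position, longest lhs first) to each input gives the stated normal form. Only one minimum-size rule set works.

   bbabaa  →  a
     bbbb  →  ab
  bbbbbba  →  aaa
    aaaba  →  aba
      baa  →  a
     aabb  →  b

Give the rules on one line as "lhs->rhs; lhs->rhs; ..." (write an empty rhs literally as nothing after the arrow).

  | bbabaa => babaa => baa => a
  | bbbb => ab
  | bbbbbba => abbba => aaa
  | aaaba => aba

aab->b; baa->a; bb->b; bbb->a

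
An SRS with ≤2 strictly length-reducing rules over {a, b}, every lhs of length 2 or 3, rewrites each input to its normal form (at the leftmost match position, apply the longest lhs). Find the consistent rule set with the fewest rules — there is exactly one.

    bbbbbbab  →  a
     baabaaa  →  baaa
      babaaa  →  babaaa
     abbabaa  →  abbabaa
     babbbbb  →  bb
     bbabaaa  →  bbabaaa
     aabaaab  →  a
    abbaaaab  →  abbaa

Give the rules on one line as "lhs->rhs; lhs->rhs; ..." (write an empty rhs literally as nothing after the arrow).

  | bbbbbbab => abbbab => aaab => a
  | baabaaa => baaa
  | babaaa
  | abbabaa

aab->; bbb->a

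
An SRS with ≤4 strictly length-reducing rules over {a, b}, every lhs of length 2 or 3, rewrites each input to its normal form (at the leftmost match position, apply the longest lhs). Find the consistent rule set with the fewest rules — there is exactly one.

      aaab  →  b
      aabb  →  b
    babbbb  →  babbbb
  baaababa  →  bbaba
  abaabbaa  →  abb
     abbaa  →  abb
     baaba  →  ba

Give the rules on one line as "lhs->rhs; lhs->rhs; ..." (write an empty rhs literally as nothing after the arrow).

aa->; aaa->; aab->

  | aaab => b
  | aabb => b
  | babbbb
  | baaababa => bbaba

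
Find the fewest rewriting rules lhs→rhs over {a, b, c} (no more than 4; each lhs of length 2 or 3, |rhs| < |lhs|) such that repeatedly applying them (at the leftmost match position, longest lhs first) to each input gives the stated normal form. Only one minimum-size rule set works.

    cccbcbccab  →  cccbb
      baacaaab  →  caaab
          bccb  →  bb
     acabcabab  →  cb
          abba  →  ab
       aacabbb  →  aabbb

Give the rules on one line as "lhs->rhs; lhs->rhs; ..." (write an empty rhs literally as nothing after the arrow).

ac->; ba->c; bc->b

  | cccbcbccab => cccbbccab => cccbbcab => cccbbab => cccbcb => cccbb
  | baacaaab => cacaaab => caaab
  | bccb => bcb => bb
  | acabcabab => abcabab => ababab => acbab => bab => cb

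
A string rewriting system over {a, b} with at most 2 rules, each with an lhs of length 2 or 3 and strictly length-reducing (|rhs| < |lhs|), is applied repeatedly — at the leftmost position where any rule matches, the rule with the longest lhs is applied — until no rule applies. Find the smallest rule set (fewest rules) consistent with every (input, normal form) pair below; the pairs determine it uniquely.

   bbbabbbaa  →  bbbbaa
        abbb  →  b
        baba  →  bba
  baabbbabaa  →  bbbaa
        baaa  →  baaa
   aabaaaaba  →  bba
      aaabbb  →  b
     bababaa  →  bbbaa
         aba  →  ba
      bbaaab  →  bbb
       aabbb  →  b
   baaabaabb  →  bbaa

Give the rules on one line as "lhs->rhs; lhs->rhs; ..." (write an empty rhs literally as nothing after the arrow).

  | bbbabbbaa => bbbabaa => bbbbaa
  | abbb => ab => b
  | baba => bba
  | baabbbabaa => baababaa => bababaa => bbabaa => bbbaa

ab->b; abb->a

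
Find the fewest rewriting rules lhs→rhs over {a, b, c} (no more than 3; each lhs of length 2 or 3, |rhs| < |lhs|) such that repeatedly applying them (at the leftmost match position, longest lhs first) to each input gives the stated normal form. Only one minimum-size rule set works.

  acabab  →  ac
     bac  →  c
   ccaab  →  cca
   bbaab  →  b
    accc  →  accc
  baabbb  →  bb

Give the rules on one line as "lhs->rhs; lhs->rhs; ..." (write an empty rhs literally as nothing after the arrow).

ab->; ba->

  | acabab => acab => ac
  | bac => c
  | ccaab => cca
  | bbaab => bab => b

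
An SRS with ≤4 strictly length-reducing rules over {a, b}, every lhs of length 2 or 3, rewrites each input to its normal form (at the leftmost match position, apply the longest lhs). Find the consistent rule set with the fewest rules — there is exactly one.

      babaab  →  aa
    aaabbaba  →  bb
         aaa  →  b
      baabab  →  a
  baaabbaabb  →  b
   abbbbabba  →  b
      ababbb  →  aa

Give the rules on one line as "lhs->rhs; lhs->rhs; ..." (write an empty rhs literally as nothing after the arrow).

aaa->b; ab->a; ba->b; bab->

  | babaab => aab => aa
  | aaabbaba => bbbaba => bba => bb
  | aaa => b
  | baabab => babab => ab => a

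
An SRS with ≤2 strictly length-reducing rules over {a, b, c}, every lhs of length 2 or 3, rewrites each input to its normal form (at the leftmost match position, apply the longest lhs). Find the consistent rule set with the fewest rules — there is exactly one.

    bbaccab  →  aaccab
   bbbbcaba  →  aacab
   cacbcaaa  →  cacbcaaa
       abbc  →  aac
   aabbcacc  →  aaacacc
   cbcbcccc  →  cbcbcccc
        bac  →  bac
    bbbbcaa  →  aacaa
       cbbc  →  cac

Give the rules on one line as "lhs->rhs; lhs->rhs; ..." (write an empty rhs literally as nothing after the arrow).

aba->ab; bb->a

  | bbaccab => aaccab
  | bbbbcaba => abbcaba => aacaba => aacab
  | cacbcaaa
  | abbc => aac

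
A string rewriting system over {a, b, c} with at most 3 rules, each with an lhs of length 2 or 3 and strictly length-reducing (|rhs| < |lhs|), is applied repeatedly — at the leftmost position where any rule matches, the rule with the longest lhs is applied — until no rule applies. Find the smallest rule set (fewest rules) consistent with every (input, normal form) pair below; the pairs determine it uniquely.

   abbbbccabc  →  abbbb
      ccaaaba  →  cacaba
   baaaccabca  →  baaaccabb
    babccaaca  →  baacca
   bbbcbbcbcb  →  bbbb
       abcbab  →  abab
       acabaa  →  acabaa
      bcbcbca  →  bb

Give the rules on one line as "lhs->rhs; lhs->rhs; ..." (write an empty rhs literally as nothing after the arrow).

bc->; bca->bb; caa->ac

  | abbbbccabc => abbbcabc => abbbbbc => abbbb
  | ccaaaba => cacaba
  | baaaccabca => baaaccabb
  | babccaaca => bacaaca => baacca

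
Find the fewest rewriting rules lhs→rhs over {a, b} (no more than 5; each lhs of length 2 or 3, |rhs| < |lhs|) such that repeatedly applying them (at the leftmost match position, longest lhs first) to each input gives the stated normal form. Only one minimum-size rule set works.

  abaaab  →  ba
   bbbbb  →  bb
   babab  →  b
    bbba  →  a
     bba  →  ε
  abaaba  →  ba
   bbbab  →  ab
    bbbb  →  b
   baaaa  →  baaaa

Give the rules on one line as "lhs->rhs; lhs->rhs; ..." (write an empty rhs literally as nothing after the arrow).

aab->; aba->ba; bba->; bbb->

  | abaaab => baaab => ba
  | bbbbb => bb
  | babab => bbab => b
  | bbba => a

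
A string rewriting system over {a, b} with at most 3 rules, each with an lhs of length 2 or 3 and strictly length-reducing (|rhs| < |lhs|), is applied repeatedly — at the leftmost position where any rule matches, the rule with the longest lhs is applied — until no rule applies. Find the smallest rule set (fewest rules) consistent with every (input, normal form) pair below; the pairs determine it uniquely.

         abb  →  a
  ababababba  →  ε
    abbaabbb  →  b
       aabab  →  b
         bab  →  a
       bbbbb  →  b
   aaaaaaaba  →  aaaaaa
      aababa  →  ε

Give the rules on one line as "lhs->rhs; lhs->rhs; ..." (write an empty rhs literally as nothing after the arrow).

  | abb => bb => a
  | ababababba => bababba => bbba => aba => ε
  | abbaabbb => bbaabbb => aaabbb => aabbb => abbb => bbb => ab => b
  | aabab => ab => b

ab->b; aba->; bb->a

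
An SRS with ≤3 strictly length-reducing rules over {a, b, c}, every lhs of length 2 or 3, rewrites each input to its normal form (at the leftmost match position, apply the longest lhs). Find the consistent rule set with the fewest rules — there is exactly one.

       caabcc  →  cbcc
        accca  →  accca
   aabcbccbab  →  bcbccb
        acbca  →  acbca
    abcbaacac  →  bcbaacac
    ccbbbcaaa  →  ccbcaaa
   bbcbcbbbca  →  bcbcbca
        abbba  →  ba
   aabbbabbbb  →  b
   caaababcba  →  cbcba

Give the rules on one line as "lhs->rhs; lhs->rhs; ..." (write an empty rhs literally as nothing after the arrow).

ab->b; bb->b

  | caabcc => cabcc => cbcc
  | accca
  | aabcbccbab => abcbccbab => bcbccbab => bcbccbb => bcbccb
  | acbca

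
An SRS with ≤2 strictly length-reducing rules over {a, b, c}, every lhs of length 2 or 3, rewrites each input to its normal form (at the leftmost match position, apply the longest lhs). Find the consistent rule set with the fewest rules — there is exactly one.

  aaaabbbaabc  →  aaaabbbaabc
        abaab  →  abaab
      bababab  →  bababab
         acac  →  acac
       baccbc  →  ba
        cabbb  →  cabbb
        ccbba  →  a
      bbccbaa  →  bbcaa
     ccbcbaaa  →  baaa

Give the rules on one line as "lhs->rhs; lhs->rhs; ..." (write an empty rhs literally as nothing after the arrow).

  | aaaabbbaabc
  | abaab
  | bababab
  | acac

cb->; cbc->b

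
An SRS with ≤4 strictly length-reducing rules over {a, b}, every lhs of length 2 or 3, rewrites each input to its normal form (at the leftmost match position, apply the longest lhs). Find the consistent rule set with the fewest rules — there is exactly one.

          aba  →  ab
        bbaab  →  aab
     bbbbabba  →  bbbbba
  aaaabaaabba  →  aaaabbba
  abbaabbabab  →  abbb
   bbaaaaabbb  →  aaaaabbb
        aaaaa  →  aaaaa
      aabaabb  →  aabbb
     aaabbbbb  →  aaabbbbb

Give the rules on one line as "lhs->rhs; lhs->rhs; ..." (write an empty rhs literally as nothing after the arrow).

aba->ab; baa->aa; bab->b

  | aba => ab
  | bbaab => baab => aab
  | bbbbabba => bbbbba
  | aaaabaaabba => aaaabaabba => aaaababba => aaaabbba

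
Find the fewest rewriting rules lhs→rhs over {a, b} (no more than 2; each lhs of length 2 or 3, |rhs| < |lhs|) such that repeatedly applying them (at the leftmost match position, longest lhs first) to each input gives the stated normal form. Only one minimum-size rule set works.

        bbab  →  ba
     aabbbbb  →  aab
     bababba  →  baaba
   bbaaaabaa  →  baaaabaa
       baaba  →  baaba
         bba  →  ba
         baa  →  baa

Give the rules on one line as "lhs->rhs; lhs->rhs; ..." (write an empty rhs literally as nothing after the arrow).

bab->ba; bb->b

  | bbab => bab => ba
  | aabbbbb => aabbbb => aabbb => aabb => aab
  | bababba => baabba => baaba
  | bbaaaabaa => baaaabaa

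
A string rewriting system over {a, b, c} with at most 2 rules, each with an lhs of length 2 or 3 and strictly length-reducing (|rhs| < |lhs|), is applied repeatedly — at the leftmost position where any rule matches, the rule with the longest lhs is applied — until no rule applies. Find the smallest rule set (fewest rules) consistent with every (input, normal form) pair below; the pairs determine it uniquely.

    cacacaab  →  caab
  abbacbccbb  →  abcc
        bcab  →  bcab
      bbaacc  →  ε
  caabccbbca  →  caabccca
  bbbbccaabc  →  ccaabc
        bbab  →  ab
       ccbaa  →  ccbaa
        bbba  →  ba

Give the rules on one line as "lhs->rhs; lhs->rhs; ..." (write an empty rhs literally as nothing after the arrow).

  | cacacaab => cacaab => caab
  | abbacbccbb => aacbccbb => abccbb => abcc
  | bcab
  | bbaacc => aacc => ac => ε

ac->; bb->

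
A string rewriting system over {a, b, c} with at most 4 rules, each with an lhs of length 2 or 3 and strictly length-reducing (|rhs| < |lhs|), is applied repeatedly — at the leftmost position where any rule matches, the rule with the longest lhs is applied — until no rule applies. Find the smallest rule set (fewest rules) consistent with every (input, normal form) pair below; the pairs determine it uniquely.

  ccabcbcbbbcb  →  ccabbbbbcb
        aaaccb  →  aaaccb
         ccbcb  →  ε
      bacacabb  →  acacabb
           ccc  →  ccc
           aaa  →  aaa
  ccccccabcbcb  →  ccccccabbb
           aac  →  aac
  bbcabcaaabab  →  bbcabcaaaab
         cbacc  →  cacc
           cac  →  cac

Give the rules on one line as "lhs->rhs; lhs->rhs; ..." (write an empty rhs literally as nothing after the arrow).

ba->a; cbb->; cbc->b

  | ccabcbcbbbcb => ccabbbbbcb
  | aaaccb
  | ccbcb => cbb => ε
  | bacacabb => acacabb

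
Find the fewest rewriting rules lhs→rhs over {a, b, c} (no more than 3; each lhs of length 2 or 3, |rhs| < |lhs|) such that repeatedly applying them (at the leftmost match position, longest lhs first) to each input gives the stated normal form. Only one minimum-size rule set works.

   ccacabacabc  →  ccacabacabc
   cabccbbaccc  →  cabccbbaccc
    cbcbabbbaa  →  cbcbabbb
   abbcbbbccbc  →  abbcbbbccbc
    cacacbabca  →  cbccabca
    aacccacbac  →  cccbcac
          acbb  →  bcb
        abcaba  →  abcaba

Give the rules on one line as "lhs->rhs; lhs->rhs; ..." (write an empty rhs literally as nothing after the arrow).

  | ccacabacabc
  | cabccbbaccc
  | cbcbabbbaa => cbcbabbb
  | abbcbbbccbc

aa->; acb->bc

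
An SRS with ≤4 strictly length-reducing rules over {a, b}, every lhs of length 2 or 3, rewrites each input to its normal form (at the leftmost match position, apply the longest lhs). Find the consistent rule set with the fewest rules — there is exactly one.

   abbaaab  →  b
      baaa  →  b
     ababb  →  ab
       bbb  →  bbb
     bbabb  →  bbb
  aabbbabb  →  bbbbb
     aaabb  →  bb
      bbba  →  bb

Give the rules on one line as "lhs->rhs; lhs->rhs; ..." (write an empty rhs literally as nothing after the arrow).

  | abbaaab => abaaab => aaab => bab => b
  | baaa => aa => b
  | ababb => abb => ab
  | bbb

aa->b; abb->ab; ba->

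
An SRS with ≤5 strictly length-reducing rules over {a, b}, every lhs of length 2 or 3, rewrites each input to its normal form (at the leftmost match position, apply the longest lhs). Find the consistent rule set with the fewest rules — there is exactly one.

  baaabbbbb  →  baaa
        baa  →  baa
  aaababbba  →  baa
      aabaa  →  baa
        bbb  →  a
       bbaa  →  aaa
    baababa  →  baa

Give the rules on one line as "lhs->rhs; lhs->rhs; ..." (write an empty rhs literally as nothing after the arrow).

  | baaabbbbb => baaabbbb => baaabbb => baaabb => baaab => baaa
  | baa
  | aaababbba => aababbba => ababbba => babbba => babba => baba => baa
  | aabaa => abaa => baa

ab->a; aba->ba; bab->ba; bb->a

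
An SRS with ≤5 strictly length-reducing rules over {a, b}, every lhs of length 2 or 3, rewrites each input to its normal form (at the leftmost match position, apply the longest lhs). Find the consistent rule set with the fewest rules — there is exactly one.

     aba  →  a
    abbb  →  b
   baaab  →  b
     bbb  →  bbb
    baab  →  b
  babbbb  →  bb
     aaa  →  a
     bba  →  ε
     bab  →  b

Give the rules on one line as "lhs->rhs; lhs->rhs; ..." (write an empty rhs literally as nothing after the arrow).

  | aba => a
  | abbb => bab => b
  | baaab => baab => bab => b
  | bbb

aa->a; ab->; abb->ba; bba->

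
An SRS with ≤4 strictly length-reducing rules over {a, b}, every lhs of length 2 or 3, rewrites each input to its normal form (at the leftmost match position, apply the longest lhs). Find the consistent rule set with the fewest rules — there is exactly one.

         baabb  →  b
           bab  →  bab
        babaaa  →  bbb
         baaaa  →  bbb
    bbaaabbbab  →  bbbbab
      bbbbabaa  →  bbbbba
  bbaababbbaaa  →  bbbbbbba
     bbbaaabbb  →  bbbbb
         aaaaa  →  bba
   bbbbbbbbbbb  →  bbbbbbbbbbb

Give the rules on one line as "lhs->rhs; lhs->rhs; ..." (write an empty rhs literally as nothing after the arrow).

  | baabb => babb => b
  | bab
  | babaaa => bbaa => bbb
  | baaaa => bbaa => bbb

aa->b; aab->ab; aba->b; abb->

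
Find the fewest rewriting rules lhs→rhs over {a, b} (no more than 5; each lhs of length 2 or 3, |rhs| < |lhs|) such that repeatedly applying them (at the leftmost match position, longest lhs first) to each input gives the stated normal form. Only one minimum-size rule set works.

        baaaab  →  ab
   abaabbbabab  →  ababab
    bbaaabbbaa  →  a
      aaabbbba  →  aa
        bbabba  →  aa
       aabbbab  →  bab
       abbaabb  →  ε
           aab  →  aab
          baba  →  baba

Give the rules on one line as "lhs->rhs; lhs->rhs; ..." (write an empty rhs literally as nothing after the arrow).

  | baaaab => aaaab => ab
  | abaabbbabab => aaabbbabab => bbbabab => ababab
  | bbaaabbbaa => bbaabbbaa => bbabbbaa => bbbbbaa => abbbaa => aabaa => aaaa => a
  | aaabbbba => bbbba => abba => abb => aa

aaa->; baa->aa; bb->a; bba->bb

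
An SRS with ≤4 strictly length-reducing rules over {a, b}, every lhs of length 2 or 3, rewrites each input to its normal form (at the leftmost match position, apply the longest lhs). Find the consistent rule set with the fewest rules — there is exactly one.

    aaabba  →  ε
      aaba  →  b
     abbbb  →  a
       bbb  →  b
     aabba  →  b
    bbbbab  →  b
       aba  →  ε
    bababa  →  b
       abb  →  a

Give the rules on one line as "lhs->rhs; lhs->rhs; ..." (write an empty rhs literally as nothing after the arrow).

  | aaabba => abba => aba => aa => ε
  | aaba => ba => b
  | abbbb => abbb => abb => ab => a
  | bbb => bb => b

aa->; ab->a; ba->b; bb->b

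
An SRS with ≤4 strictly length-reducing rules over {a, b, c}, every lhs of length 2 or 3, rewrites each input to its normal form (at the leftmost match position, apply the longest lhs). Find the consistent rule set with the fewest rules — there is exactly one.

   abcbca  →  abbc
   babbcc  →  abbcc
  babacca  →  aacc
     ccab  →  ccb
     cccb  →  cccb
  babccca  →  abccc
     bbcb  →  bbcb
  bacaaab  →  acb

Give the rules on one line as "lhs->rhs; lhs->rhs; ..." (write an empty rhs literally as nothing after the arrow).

ba->a; ca->c; cbc->bc

  | abcbca => abbca => abbc
  | babbcc => abbcc
  | babacca => abacca => aacca => aacc
  | ccab => ccb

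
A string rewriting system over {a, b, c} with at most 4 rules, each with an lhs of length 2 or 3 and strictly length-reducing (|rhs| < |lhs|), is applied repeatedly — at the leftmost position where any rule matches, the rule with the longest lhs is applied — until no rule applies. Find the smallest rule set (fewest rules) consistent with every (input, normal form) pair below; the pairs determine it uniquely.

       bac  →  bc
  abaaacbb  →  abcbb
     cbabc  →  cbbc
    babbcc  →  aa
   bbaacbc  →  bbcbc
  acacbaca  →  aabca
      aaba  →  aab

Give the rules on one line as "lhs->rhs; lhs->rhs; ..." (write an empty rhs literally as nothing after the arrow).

ac->a; ba->b; bbb->aa

  | bac => bc
  | abaaacbb => abaacbb => abacbb => abcbb
  | cbabc => cbbc
  | babbcc => bbbcc => aacc => aac => aa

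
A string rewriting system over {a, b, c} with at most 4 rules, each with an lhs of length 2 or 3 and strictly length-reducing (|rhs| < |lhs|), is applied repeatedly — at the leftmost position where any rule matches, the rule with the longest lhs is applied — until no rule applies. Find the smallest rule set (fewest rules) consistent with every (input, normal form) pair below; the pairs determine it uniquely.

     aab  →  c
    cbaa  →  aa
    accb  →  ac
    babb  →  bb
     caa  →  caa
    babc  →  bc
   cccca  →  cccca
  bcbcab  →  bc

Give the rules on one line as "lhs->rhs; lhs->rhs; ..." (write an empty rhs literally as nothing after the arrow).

  | aab => c
  | cbaa => aa
  | accb => ac
  | babb => bb

aab->c; ab->; cb->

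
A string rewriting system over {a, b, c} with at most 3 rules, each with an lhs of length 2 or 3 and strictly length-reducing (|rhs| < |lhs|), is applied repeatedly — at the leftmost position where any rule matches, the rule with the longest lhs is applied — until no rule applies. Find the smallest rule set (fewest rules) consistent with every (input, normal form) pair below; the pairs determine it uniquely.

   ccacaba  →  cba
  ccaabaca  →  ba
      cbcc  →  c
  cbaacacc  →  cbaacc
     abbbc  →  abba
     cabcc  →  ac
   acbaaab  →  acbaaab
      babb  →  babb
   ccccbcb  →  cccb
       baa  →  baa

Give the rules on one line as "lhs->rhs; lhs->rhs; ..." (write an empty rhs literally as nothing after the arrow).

bc->a; ca->

  | ccacaba => ccaba => cba
  | ccaabaca => cabaca => baca => ba
  | cbcc => cac => c
  | cbaacacc => cbaacc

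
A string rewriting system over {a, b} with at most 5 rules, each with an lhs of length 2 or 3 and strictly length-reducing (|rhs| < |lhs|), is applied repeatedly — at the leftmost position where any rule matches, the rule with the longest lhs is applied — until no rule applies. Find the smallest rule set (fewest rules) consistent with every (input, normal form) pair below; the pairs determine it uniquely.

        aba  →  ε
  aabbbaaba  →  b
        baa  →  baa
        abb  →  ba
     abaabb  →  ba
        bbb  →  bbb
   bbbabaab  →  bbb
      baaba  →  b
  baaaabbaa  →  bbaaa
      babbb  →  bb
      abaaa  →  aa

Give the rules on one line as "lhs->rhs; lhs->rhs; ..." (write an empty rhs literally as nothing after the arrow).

  | aba => ε
  | aabbbaaba => abbbaaba => babaaba => baba => b
  | baa
  | abb => ba

aab->ab; ab->; aba->; abb->ba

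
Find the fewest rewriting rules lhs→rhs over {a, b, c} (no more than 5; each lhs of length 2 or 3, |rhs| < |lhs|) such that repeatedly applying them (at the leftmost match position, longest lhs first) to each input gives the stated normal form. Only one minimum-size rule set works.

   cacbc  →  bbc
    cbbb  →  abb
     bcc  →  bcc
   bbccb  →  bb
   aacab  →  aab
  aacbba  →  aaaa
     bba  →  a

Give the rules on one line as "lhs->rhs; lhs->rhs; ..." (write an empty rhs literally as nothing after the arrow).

  | cacbc => bbc
  | cbbb => abb
  | bcc
  | bbccb => bbca => bb

ba->a; ca->; cac->b; cb->a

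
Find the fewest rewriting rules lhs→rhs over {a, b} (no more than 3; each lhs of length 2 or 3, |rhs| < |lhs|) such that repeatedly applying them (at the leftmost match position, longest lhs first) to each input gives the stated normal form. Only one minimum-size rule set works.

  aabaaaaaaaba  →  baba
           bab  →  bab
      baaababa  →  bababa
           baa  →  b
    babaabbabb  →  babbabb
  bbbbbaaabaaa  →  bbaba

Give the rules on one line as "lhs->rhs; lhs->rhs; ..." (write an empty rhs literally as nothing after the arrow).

aa->; bbb->bb

  | aabaaaaaaaba => baaaaaaaba => baaaaaba => baaaba => baba
  | bab
  | baaababa => bababa
  | baa => b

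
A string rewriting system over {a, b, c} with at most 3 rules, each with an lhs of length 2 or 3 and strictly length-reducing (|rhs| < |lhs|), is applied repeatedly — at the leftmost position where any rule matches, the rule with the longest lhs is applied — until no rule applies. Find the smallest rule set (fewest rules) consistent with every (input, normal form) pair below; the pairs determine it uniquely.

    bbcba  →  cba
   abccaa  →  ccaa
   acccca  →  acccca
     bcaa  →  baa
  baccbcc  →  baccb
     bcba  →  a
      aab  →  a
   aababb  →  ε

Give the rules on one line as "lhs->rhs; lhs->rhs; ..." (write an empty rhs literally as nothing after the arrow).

  | bbcba => cba
  | abccaa => ccaa
  | acccca
  | bcaa => baa

ab->; bb->; bc->b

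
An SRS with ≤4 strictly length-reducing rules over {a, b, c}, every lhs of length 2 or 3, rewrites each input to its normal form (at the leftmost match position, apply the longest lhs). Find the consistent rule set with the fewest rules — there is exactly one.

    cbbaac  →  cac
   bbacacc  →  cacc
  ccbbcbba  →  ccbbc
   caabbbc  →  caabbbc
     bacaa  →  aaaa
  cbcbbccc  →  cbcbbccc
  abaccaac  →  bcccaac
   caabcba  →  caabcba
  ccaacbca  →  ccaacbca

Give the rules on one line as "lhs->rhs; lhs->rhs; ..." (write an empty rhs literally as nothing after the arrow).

aba->bc; bac->aa; bba->

  | cbbaac => cac
  | bbacacc => cacc
  | ccbbcbba => ccbbc
  | caabbbc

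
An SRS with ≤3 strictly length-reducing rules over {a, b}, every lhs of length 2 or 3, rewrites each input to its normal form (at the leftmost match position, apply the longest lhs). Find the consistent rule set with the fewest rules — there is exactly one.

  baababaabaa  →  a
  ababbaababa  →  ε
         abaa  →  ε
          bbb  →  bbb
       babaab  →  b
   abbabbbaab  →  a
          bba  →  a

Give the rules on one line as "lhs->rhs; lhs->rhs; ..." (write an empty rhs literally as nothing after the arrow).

aaa->; ab->a; ba->a

  | baababaabaa => aababaabaa => aaabaabaa => baabaa => aabaa => aaaa => a
  | ababbaababa => aabbaababa => aabaababa => aaaababa => ababa => aaba => aaa => ε
  | abaa => aaa => ε
  | bbb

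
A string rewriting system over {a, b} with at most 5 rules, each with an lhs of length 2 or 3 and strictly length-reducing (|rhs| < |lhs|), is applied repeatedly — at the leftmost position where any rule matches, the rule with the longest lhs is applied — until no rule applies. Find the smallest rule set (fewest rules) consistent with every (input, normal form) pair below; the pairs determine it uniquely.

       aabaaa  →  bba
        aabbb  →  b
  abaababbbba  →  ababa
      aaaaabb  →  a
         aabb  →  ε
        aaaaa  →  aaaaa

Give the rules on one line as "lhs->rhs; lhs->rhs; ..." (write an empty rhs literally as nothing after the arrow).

aab->bb; abb->a; baa->ba; bbb->

  | aabaaa => bbaaa => bbaa => bba
  | aabbb => bbbb => b
  | abaababbbba => abababbbba => abababba => ababaa => ababa
  | aaaaabb => aaabbb => abbbb => abb => a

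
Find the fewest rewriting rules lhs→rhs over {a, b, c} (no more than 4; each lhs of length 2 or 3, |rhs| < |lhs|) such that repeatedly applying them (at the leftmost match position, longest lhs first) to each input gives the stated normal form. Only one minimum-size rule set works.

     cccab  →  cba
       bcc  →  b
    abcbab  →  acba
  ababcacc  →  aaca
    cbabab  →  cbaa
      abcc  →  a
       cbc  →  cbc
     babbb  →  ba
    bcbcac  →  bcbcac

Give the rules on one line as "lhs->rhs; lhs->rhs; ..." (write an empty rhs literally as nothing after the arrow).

ab->a; cc->; ccc->cb

  | cccab => cbab => cba
  | bcc => b
  | abcbab => acbab => acba
  | ababcacc => aabcacc => aacacc => aaca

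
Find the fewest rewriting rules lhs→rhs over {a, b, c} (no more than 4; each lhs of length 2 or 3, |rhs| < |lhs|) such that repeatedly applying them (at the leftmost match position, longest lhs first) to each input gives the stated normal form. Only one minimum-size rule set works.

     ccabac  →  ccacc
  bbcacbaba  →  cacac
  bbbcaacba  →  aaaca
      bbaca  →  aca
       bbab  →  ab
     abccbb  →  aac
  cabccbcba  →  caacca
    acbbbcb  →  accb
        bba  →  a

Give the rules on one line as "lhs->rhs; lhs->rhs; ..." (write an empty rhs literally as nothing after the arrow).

  | ccabac => ccacc
  | bbcacbaba => baacbaba => cacbaba => cacaba => cacac
  | bbbcaacba => bbaaacba => bcaacba => aaacba => aaaca
  | bbaca => bcca => aca

acb->ac; ba->c; bc->a; cba->ca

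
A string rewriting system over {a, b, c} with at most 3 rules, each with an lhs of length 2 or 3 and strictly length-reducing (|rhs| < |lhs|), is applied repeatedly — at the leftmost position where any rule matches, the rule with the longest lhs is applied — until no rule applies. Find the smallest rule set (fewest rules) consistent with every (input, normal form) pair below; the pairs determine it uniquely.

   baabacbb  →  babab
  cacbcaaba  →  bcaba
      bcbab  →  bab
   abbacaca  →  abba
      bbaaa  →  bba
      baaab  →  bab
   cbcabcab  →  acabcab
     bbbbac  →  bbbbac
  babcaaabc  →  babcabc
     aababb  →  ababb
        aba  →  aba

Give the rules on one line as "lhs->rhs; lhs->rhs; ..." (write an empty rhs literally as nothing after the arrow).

aa->a; cac->; cb->a

  | baabacbb => babacbb => babaab => babab
  | cacbcaaba => bcaaba => bcaba
  | bcbab => baab => bab
  | abbacaca => abbaa => abba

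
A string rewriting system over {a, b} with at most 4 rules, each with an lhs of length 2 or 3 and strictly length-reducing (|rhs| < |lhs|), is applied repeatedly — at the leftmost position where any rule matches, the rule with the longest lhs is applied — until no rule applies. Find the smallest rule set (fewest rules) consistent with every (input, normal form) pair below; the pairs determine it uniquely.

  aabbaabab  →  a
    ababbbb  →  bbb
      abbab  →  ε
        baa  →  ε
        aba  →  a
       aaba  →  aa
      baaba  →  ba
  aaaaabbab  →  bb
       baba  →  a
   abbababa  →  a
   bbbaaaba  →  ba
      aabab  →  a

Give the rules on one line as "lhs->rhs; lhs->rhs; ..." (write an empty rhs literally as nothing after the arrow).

  | aabbaabab => abaabab => aabab => aab => a
  | ababbbb => abbbb => bbb
  | abbab => bab => ε
  | baa => ε

aaa->bb; ab->; baa->; bab->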